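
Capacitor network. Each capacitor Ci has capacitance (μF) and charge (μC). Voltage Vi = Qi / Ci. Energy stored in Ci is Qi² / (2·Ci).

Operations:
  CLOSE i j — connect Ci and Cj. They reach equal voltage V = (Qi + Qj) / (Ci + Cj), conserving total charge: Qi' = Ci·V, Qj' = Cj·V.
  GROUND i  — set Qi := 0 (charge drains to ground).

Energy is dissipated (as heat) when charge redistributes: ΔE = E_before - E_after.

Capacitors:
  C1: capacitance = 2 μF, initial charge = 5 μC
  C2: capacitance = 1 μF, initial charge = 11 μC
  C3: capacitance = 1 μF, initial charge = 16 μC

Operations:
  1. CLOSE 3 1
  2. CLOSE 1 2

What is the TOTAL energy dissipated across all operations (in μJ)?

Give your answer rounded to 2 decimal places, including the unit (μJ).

Answer: 66.08 μJ

Derivation:
Initial: C1(2μF, Q=5μC, V=2.50V), C2(1μF, Q=11μC, V=11.00V), C3(1μF, Q=16μC, V=16.00V)
Op 1: CLOSE 3-1: Q_total=21.00, C_total=3.00, V=7.00; Q3=7.00, Q1=14.00; dissipated=60.750
Op 2: CLOSE 1-2: Q_total=25.00, C_total=3.00, V=8.33; Q1=16.67, Q2=8.33; dissipated=5.333
Total dissipated: 66.083 μJ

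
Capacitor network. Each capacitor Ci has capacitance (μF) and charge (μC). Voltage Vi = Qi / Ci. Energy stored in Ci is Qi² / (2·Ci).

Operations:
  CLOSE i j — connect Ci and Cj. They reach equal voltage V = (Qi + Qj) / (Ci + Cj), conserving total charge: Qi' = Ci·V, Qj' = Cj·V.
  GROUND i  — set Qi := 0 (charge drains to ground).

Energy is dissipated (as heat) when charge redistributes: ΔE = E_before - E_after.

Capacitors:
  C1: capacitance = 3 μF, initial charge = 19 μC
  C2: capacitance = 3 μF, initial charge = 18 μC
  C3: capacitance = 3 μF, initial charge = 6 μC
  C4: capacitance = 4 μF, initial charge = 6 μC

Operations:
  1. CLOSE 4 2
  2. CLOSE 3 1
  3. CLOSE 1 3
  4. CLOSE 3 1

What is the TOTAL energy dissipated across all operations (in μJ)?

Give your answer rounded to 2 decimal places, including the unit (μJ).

Answer: 31.44 μJ

Derivation:
Initial: C1(3μF, Q=19μC, V=6.33V), C2(3μF, Q=18μC, V=6.00V), C3(3μF, Q=6μC, V=2.00V), C4(4μF, Q=6μC, V=1.50V)
Op 1: CLOSE 4-2: Q_total=24.00, C_total=7.00, V=3.43; Q4=13.71, Q2=10.29; dissipated=17.357
Op 2: CLOSE 3-1: Q_total=25.00, C_total=6.00, V=4.17; Q3=12.50, Q1=12.50; dissipated=14.083
Op 3: CLOSE 1-3: Q_total=25.00, C_total=6.00, V=4.17; Q1=12.50, Q3=12.50; dissipated=0.000
Op 4: CLOSE 3-1: Q_total=25.00, C_total=6.00, V=4.17; Q3=12.50, Q1=12.50; dissipated=0.000
Total dissipated: 31.440 μJ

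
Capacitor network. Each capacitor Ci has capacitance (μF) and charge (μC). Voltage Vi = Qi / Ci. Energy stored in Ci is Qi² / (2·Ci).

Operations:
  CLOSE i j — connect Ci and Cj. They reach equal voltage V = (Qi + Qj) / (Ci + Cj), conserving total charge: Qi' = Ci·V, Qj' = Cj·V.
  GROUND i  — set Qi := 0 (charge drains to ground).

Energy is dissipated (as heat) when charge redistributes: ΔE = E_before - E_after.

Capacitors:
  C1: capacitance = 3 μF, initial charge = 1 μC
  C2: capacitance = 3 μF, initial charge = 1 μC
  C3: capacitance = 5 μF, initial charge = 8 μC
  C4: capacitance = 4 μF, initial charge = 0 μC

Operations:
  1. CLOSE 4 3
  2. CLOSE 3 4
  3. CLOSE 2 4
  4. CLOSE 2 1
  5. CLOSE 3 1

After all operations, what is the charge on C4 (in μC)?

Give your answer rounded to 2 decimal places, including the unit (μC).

Answer: 2.60 μC

Derivation:
Initial: C1(3μF, Q=1μC, V=0.33V), C2(3μF, Q=1μC, V=0.33V), C3(5μF, Q=8μC, V=1.60V), C4(4μF, Q=0μC, V=0.00V)
Op 1: CLOSE 4-3: Q_total=8.00, C_total=9.00, V=0.89; Q4=3.56, Q3=4.44; dissipated=2.844
Op 2: CLOSE 3-4: Q_total=8.00, C_total=9.00, V=0.89; Q3=4.44, Q4=3.56; dissipated=0.000
Op 3: CLOSE 2-4: Q_total=4.56, C_total=7.00, V=0.65; Q2=1.95, Q4=2.60; dissipated=0.265
Op 4: CLOSE 2-1: Q_total=2.95, C_total=6.00, V=0.49; Q2=1.48, Q1=1.48; dissipated=0.076
Op 5: CLOSE 3-1: Q_total=5.92, C_total=8.00, V=0.74; Q3=3.70, Q1=2.22; dissipated=0.148
Final charges: Q1=2.22, Q2=1.48, Q3=3.70, Q4=2.60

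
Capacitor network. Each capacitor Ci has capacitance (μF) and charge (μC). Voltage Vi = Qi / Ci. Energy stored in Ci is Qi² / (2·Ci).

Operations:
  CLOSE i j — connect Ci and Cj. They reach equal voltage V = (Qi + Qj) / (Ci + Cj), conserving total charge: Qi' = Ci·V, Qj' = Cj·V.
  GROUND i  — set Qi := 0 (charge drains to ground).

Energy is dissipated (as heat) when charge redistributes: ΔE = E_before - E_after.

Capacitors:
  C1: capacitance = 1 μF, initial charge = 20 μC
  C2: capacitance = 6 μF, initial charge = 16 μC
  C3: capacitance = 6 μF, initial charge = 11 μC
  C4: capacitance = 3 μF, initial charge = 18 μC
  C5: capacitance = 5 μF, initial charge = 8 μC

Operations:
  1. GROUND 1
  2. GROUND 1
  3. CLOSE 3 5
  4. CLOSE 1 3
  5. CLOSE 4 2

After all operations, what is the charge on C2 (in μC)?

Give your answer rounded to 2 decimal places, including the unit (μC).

Initial: C1(1μF, Q=20μC, V=20.00V), C2(6μF, Q=16μC, V=2.67V), C3(6μF, Q=11μC, V=1.83V), C4(3μF, Q=18μC, V=6.00V), C5(5μF, Q=8μC, V=1.60V)
Op 1: GROUND 1: Q1=0; energy lost=200.000
Op 2: GROUND 1: Q1=0; energy lost=0.000
Op 3: CLOSE 3-5: Q_total=19.00, C_total=11.00, V=1.73; Q3=10.36, Q5=8.64; dissipated=0.074
Op 4: CLOSE 1-3: Q_total=10.36, C_total=7.00, V=1.48; Q1=1.48, Q3=8.88; dissipated=1.279
Op 5: CLOSE 4-2: Q_total=34.00, C_total=9.00, V=3.78; Q4=11.33, Q2=22.67; dissipated=11.111
Final charges: Q1=1.48, Q2=22.67, Q3=8.88, Q4=11.33, Q5=8.64

Answer: 22.67 μC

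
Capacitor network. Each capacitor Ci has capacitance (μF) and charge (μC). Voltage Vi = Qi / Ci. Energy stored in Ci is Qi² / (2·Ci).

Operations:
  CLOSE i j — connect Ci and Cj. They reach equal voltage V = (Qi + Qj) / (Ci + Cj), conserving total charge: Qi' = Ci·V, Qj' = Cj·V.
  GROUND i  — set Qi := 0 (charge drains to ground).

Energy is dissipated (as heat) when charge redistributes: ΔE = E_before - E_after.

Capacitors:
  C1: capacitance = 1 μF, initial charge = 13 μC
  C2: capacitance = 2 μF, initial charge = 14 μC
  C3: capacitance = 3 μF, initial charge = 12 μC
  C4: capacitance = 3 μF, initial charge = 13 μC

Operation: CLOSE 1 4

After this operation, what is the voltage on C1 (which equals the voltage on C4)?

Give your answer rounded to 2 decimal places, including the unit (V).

Answer: 6.50 V

Derivation:
Initial: C1(1μF, Q=13μC, V=13.00V), C2(2μF, Q=14μC, V=7.00V), C3(3μF, Q=12μC, V=4.00V), C4(3μF, Q=13μC, V=4.33V)
Op 1: CLOSE 1-4: Q_total=26.00, C_total=4.00, V=6.50; Q1=6.50, Q4=19.50; dissipated=28.167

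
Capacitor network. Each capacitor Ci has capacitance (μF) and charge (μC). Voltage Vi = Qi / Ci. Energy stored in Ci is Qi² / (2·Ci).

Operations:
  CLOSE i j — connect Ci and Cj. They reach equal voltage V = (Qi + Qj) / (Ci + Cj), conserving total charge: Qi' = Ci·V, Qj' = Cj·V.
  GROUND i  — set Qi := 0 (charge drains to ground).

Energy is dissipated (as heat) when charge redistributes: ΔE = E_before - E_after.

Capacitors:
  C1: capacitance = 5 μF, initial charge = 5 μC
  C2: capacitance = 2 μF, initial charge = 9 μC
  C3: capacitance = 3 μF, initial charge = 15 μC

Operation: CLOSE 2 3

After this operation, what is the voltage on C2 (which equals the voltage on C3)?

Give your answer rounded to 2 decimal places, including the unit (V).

Initial: C1(5μF, Q=5μC, V=1.00V), C2(2μF, Q=9μC, V=4.50V), C3(3μF, Q=15μC, V=5.00V)
Op 1: CLOSE 2-3: Q_total=24.00, C_total=5.00, V=4.80; Q2=9.60, Q3=14.40; dissipated=0.150

Answer: 4.80 V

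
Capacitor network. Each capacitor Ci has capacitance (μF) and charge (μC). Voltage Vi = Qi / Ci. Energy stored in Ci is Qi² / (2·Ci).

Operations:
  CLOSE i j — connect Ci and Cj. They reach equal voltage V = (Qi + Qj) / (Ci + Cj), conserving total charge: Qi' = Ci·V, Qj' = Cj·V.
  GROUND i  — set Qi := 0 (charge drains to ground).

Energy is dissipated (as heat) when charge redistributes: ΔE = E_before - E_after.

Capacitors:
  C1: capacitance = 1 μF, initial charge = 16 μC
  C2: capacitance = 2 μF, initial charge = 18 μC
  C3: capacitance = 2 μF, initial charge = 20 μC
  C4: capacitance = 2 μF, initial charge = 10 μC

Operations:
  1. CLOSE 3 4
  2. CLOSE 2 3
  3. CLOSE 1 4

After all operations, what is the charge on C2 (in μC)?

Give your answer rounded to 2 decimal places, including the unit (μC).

Answer: 16.50 μC

Derivation:
Initial: C1(1μF, Q=16μC, V=16.00V), C2(2μF, Q=18μC, V=9.00V), C3(2μF, Q=20μC, V=10.00V), C4(2μF, Q=10μC, V=5.00V)
Op 1: CLOSE 3-4: Q_total=30.00, C_total=4.00, V=7.50; Q3=15.00, Q4=15.00; dissipated=12.500
Op 2: CLOSE 2-3: Q_total=33.00, C_total=4.00, V=8.25; Q2=16.50, Q3=16.50; dissipated=1.125
Op 3: CLOSE 1-4: Q_total=31.00, C_total=3.00, V=10.33; Q1=10.33, Q4=20.67; dissipated=24.083
Final charges: Q1=10.33, Q2=16.50, Q3=16.50, Q4=20.67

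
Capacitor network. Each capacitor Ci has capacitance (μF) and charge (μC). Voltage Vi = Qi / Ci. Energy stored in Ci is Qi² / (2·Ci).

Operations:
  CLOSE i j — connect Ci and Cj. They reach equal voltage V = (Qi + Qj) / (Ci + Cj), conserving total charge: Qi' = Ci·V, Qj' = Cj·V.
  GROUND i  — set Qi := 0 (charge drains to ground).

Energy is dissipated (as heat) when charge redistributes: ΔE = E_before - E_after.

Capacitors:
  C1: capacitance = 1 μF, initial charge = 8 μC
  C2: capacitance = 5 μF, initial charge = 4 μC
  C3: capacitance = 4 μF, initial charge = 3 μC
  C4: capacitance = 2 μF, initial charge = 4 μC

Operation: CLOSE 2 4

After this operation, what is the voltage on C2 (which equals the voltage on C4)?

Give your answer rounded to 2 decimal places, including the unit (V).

Answer: 1.14 V

Derivation:
Initial: C1(1μF, Q=8μC, V=8.00V), C2(5μF, Q=4μC, V=0.80V), C3(4μF, Q=3μC, V=0.75V), C4(2μF, Q=4μC, V=2.00V)
Op 1: CLOSE 2-4: Q_total=8.00, C_total=7.00, V=1.14; Q2=5.71, Q4=2.29; dissipated=1.029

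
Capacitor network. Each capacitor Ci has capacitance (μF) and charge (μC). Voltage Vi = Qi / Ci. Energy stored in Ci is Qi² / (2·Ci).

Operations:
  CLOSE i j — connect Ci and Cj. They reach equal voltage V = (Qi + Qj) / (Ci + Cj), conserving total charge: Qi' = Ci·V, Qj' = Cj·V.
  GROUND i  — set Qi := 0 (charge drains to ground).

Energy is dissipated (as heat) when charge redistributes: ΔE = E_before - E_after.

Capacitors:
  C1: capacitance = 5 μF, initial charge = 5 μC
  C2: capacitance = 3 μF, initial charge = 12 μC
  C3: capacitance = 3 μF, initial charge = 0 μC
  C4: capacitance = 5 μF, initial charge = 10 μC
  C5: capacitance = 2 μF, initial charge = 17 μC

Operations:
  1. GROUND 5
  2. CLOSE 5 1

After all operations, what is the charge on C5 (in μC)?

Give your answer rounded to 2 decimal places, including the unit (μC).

Answer: 1.43 μC

Derivation:
Initial: C1(5μF, Q=5μC, V=1.00V), C2(3μF, Q=12μC, V=4.00V), C3(3μF, Q=0μC, V=0.00V), C4(5μF, Q=10μC, V=2.00V), C5(2μF, Q=17μC, V=8.50V)
Op 1: GROUND 5: Q5=0; energy lost=72.250
Op 2: CLOSE 5-1: Q_total=5.00, C_total=7.00, V=0.71; Q5=1.43, Q1=3.57; dissipated=0.714
Final charges: Q1=3.57, Q2=12.00, Q3=0.00, Q4=10.00, Q5=1.43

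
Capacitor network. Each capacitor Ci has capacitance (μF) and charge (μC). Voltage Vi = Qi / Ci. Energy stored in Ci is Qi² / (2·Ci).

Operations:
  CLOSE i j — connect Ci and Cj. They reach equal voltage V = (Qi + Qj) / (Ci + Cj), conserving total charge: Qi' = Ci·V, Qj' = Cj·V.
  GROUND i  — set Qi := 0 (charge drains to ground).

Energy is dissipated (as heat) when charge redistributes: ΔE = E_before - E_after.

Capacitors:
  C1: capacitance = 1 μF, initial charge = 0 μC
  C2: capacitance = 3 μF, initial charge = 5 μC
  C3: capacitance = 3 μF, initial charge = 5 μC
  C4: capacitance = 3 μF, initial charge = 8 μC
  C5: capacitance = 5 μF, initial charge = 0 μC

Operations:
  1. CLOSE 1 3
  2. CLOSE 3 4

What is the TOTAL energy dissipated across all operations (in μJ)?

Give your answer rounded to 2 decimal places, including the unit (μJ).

Answer: 2.55 μJ

Derivation:
Initial: C1(1μF, Q=0μC, V=0.00V), C2(3μF, Q=5μC, V=1.67V), C3(3μF, Q=5μC, V=1.67V), C4(3μF, Q=8μC, V=2.67V), C5(5μF, Q=0μC, V=0.00V)
Op 1: CLOSE 1-3: Q_total=5.00, C_total=4.00, V=1.25; Q1=1.25, Q3=3.75; dissipated=1.042
Op 2: CLOSE 3-4: Q_total=11.75, C_total=6.00, V=1.96; Q3=5.88, Q4=5.88; dissipated=1.505
Total dissipated: 2.547 μJ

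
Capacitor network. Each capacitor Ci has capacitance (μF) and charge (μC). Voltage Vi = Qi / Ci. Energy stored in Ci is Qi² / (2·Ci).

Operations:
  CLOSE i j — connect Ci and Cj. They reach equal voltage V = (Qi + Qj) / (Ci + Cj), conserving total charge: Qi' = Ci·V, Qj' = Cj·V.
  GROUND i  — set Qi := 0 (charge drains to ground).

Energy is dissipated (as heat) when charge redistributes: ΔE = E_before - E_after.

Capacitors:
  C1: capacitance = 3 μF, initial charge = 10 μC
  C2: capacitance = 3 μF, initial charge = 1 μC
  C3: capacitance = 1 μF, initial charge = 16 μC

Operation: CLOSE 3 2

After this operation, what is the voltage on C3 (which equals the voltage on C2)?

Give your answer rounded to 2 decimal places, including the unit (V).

Initial: C1(3μF, Q=10μC, V=3.33V), C2(3μF, Q=1μC, V=0.33V), C3(1μF, Q=16μC, V=16.00V)
Op 1: CLOSE 3-2: Q_total=17.00, C_total=4.00, V=4.25; Q3=4.25, Q2=12.75; dissipated=92.042

Answer: 4.25 V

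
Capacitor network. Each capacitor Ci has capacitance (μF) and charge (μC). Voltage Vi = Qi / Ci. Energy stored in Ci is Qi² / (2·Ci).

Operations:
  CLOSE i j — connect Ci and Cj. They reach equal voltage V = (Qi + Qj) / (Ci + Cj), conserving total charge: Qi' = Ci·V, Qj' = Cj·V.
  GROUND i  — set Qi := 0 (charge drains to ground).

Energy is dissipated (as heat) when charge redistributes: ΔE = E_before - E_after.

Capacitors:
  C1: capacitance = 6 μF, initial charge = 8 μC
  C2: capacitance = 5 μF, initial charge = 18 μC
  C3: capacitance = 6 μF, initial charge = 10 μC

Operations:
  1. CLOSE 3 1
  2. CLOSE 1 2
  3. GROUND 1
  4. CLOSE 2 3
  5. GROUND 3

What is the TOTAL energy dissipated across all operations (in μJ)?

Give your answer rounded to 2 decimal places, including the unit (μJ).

Answer: 36.72 μJ

Derivation:
Initial: C1(6μF, Q=8μC, V=1.33V), C2(5μF, Q=18μC, V=3.60V), C3(6μF, Q=10μC, V=1.67V)
Op 1: CLOSE 3-1: Q_total=18.00, C_total=12.00, V=1.50; Q3=9.00, Q1=9.00; dissipated=0.167
Op 2: CLOSE 1-2: Q_total=27.00, C_total=11.00, V=2.45; Q1=14.73, Q2=12.27; dissipated=6.014
Op 3: GROUND 1: Q1=0; energy lost=18.074
Op 4: CLOSE 2-3: Q_total=21.27, C_total=11.00, V=1.93; Q2=9.67, Q3=11.60; dissipated=1.242
Op 5: GROUND 3: Q3=0; energy lost=11.220
Total dissipated: 36.717 μJ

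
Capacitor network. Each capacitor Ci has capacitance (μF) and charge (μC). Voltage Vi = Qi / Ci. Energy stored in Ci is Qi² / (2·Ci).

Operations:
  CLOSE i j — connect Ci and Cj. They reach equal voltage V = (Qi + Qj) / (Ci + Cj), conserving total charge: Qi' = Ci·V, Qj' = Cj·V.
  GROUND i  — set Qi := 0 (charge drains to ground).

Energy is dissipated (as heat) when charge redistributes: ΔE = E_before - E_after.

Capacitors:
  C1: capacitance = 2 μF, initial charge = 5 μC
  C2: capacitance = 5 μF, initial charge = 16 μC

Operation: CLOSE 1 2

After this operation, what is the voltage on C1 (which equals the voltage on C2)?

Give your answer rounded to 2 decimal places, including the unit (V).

Initial: C1(2μF, Q=5μC, V=2.50V), C2(5μF, Q=16μC, V=3.20V)
Op 1: CLOSE 1-2: Q_total=21.00, C_total=7.00, V=3.00; Q1=6.00, Q2=15.00; dissipated=0.350

Answer: 3.00 V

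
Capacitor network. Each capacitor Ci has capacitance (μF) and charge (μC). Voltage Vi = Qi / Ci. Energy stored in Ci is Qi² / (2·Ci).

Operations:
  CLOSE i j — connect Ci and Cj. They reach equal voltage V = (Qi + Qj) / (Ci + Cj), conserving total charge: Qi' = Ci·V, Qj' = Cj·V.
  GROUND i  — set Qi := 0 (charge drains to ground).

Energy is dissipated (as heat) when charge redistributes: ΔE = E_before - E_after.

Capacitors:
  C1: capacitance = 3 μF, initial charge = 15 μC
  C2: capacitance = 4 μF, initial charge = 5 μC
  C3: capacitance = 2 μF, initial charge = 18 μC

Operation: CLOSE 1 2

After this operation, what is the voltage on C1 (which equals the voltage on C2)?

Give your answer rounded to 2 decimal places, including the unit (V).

Initial: C1(3μF, Q=15μC, V=5.00V), C2(4μF, Q=5μC, V=1.25V), C3(2μF, Q=18μC, V=9.00V)
Op 1: CLOSE 1-2: Q_total=20.00, C_total=7.00, V=2.86; Q1=8.57, Q2=11.43; dissipated=12.054

Answer: 2.86 V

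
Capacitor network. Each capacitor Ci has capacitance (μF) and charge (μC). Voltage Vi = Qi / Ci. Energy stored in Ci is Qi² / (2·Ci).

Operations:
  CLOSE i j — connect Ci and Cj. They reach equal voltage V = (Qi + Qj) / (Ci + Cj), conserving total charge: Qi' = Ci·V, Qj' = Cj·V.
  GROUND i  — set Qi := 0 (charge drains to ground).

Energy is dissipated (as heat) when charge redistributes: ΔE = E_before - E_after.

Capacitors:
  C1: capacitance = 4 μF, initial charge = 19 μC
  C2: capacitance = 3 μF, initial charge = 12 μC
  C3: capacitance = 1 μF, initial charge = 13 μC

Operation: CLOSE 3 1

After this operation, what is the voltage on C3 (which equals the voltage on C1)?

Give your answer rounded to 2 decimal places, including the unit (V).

Initial: C1(4μF, Q=19μC, V=4.75V), C2(3μF, Q=12μC, V=4.00V), C3(1μF, Q=13μC, V=13.00V)
Op 1: CLOSE 3-1: Q_total=32.00, C_total=5.00, V=6.40; Q3=6.40, Q1=25.60; dissipated=27.225

Answer: 6.40 V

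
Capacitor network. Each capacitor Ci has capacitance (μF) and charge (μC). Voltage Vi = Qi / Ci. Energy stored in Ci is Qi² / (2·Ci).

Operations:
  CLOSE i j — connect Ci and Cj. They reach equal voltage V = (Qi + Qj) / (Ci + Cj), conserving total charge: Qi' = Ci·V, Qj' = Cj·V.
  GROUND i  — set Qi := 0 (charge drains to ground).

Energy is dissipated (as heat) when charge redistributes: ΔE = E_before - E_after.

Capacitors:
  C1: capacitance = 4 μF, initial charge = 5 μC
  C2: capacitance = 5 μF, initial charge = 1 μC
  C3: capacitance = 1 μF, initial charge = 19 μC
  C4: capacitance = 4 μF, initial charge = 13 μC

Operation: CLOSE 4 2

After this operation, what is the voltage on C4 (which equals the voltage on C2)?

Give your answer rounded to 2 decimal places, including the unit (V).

Answer: 1.56 V

Derivation:
Initial: C1(4μF, Q=5μC, V=1.25V), C2(5μF, Q=1μC, V=0.20V), C3(1μF, Q=19μC, V=19.00V), C4(4μF, Q=13μC, V=3.25V)
Op 1: CLOSE 4-2: Q_total=14.00, C_total=9.00, V=1.56; Q4=6.22, Q2=7.78; dissipated=10.336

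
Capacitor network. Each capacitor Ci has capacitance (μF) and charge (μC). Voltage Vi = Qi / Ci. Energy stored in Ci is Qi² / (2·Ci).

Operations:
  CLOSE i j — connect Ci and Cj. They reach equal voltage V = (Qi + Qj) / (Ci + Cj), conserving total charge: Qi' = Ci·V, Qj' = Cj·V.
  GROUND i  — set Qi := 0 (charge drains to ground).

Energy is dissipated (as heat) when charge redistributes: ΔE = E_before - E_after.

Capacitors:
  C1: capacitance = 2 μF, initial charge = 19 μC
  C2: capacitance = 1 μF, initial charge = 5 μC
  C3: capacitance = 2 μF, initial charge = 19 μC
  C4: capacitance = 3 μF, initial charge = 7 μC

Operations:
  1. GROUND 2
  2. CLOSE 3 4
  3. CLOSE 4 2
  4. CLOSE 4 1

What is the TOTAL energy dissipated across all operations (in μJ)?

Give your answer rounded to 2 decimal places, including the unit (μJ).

Initial: C1(2μF, Q=19μC, V=9.50V), C2(1μF, Q=5μC, V=5.00V), C3(2μF, Q=19μC, V=9.50V), C4(3μF, Q=7μC, V=2.33V)
Op 1: GROUND 2: Q2=0; energy lost=12.500
Op 2: CLOSE 3-4: Q_total=26.00, C_total=5.00, V=5.20; Q3=10.40, Q4=15.60; dissipated=30.817
Op 3: CLOSE 4-2: Q_total=15.60, C_total=4.00, V=3.90; Q4=11.70, Q2=3.90; dissipated=10.140
Op 4: CLOSE 4-1: Q_total=30.70, C_total=5.00, V=6.14; Q4=18.42, Q1=12.28; dissipated=18.816
Total dissipated: 72.273 μJ

Answer: 72.27 μJ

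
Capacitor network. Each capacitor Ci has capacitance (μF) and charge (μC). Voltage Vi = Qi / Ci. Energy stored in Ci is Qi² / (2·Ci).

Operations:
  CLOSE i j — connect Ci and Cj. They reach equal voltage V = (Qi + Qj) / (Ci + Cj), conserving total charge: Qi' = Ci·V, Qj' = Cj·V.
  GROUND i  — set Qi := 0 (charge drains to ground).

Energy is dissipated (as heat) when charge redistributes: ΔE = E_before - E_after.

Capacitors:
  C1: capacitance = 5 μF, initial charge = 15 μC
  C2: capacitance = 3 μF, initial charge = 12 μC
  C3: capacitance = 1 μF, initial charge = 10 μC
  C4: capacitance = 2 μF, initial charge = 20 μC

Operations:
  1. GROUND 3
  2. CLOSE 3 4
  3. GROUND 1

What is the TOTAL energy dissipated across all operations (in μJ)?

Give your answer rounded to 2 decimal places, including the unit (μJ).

Initial: C1(5μF, Q=15μC, V=3.00V), C2(3μF, Q=12μC, V=4.00V), C3(1μF, Q=10μC, V=10.00V), C4(2μF, Q=20μC, V=10.00V)
Op 1: GROUND 3: Q3=0; energy lost=50.000
Op 2: CLOSE 3-4: Q_total=20.00, C_total=3.00, V=6.67; Q3=6.67, Q4=13.33; dissipated=33.333
Op 3: GROUND 1: Q1=0; energy lost=22.500
Total dissipated: 105.833 μJ

Answer: 105.83 μJ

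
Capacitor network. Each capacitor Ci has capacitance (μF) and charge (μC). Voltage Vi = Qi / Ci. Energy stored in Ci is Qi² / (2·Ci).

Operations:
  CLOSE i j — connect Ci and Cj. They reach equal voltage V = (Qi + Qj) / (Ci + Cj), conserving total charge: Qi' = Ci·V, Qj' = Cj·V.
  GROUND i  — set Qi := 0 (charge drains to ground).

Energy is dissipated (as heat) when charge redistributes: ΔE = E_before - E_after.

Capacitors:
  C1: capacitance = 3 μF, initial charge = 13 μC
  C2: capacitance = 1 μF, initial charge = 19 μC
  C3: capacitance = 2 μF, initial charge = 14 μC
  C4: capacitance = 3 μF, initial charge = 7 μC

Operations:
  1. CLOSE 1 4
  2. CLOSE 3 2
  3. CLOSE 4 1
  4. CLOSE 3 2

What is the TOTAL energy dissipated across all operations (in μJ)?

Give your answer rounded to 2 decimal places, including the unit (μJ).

Answer: 51.00 μJ

Derivation:
Initial: C1(3μF, Q=13μC, V=4.33V), C2(1μF, Q=19μC, V=19.00V), C3(2μF, Q=14μC, V=7.00V), C4(3μF, Q=7μC, V=2.33V)
Op 1: CLOSE 1-4: Q_total=20.00, C_total=6.00, V=3.33; Q1=10.00, Q4=10.00; dissipated=3.000
Op 2: CLOSE 3-2: Q_total=33.00, C_total=3.00, V=11.00; Q3=22.00, Q2=11.00; dissipated=48.000
Op 3: CLOSE 4-1: Q_total=20.00, C_total=6.00, V=3.33; Q4=10.00, Q1=10.00; dissipated=0.000
Op 4: CLOSE 3-2: Q_total=33.00, C_total=3.00, V=11.00; Q3=22.00, Q2=11.00; dissipated=0.000
Total dissipated: 51.000 μJ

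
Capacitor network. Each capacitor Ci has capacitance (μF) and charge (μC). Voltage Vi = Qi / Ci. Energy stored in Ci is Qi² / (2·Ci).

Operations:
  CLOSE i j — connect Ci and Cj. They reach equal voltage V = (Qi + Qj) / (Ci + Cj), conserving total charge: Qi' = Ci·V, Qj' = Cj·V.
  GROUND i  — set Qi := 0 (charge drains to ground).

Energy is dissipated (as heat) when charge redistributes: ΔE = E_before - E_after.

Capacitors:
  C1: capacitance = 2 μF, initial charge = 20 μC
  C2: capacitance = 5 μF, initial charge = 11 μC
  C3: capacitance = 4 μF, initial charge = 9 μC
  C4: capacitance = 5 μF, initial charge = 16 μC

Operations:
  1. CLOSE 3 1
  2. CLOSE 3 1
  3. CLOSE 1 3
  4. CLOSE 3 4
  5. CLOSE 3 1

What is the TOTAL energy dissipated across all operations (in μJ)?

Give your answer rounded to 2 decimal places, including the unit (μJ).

Answer: 43.55 μJ

Derivation:
Initial: C1(2μF, Q=20μC, V=10.00V), C2(5μF, Q=11μC, V=2.20V), C3(4μF, Q=9μC, V=2.25V), C4(5μF, Q=16μC, V=3.20V)
Op 1: CLOSE 3-1: Q_total=29.00, C_total=6.00, V=4.83; Q3=19.33, Q1=9.67; dissipated=40.042
Op 2: CLOSE 3-1: Q_total=29.00, C_total=6.00, V=4.83; Q3=19.33, Q1=9.67; dissipated=0.000
Op 3: CLOSE 1-3: Q_total=29.00, C_total=6.00, V=4.83; Q1=9.67, Q3=19.33; dissipated=0.000
Op 4: CLOSE 3-4: Q_total=35.33, C_total=9.00, V=3.93; Q3=15.70, Q4=19.63; dissipated=2.964
Op 5: CLOSE 3-1: Q_total=25.37, C_total=6.00, V=4.23; Q3=16.91, Q1=8.46; dissipated=0.549
Total dissipated: 43.555 μJ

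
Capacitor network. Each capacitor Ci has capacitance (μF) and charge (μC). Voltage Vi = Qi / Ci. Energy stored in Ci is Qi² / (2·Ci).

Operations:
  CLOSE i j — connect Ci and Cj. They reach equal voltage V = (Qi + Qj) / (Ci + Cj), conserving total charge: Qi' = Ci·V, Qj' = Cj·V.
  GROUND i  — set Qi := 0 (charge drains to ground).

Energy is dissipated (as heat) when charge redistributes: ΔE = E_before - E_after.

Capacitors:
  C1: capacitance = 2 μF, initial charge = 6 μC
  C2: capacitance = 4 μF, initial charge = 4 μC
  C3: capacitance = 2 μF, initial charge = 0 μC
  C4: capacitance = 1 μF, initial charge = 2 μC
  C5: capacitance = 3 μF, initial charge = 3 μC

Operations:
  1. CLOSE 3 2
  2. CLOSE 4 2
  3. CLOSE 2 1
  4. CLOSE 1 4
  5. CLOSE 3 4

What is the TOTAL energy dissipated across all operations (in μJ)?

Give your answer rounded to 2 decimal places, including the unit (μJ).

Initial: C1(2μF, Q=6μC, V=3.00V), C2(4μF, Q=4μC, V=1.00V), C3(2μF, Q=0μC, V=0.00V), C4(1μF, Q=2μC, V=2.00V), C5(3μF, Q=3μC, V=1.00V)
Op 1: CLOSE 3-2: Q_total=4.00, C_total=6.00, V=0.67; Q3=1.33, Q2=2.67; dissipated=0.667
Op 2: CLOSE 4-2: Q_total=4.67, C_total=5.00, V=0.93; Q4=0.93, Q2=3.73; dissipated=0.711
Op 3: CLOSE 2-1: Q_total=9.73, C_total=6.00, V=1.62; Q2=6.49, Q1=3.24; dissipated=2.847
Op 4: CLOSE 1-4: Q_total=4.18, C_total=3.00, V=1.39; Q1=2.79, Q4=1.39; dissipated=0.158
Op 5: CLOSE 3-4: Q_total=2.73, C_total=3.00, V=0.91; Q3=1.82, Q4=0.91; dissipated=0.176
Total dissipated: 4.559 μJ

Answer: 4.56 μJ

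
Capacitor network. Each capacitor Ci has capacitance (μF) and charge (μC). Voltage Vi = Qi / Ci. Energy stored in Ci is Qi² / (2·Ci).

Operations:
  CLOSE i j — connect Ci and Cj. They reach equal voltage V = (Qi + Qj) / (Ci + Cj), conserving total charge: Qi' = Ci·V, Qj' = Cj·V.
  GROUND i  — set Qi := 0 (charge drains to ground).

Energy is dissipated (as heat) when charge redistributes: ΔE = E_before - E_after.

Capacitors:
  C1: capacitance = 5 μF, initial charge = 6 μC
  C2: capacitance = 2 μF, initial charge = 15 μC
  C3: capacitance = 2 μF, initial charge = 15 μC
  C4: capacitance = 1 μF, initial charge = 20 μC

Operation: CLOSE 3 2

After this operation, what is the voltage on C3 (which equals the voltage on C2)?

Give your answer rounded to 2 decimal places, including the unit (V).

Initial: C1(5μF, Q=6μC, V=1.20V), C2(2μF, Q=15μC, V=7.50V), C3(2μF, Q=15μC, V=7.50V), C4(1μF, Q=20μC, V=20.00V)
Op 1: CLOSE 3-2: Q_total=30.00, C_total=4.00, V=7.50; Q3=15.00, Q2=15.00; dissipated=0.000

Answer: 7.50 V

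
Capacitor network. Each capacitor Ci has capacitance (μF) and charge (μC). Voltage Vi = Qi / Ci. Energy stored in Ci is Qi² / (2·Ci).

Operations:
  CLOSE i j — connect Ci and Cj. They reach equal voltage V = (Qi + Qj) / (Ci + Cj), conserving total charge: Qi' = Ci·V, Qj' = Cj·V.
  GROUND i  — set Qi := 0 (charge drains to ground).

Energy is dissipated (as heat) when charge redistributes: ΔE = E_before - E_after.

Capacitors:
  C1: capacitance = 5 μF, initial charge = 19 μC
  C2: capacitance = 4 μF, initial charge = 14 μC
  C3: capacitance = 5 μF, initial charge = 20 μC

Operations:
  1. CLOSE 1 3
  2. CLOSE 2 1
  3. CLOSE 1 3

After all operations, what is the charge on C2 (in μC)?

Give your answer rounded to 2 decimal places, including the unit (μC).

Initial: C1(5μF, Q=19μC, V=3.80V), C2(4μF, Q=14μC, V=3.50V), C3(5μF, Q=20μC, V=4.00V)
Op 1: CLOSE 1-3: Q_total=39.00, C_total=10.00, V=3.90; Q1=19.50, Q3=19.50; dissipated=0.050
Op 2: CLOSE 2-1: Q_total=33.50, C_total=9.00, V=3.72; Q2=14.89, Q1=18.61; dissipated=0.178
Op 3: CLOSE 1-3: Q_total=38.11, C_total=10.00, V=3.81; Q1=19.06, Q3=19.06; dissipated=0.040
Final charges: Q1=19.06, Q2=14.89, Q3=19.06

Answer: 14.89 μC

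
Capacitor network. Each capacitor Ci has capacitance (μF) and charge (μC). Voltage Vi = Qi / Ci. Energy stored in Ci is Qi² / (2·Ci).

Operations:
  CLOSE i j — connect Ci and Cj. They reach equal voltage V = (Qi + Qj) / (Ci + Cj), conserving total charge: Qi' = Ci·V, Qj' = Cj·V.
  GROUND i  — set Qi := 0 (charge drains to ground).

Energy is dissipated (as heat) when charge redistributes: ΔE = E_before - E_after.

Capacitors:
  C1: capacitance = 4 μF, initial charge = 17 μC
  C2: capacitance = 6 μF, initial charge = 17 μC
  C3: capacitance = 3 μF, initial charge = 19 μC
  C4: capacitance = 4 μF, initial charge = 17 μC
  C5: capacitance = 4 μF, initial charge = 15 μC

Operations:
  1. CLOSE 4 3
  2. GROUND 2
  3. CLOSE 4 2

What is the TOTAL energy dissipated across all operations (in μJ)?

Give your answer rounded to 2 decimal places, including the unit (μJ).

Answer: 59.54 μJ

Derivation:
Initial: C1(4μF, Q=17μC, V=4.25V), C2(6μF, Q=17μC, V=2.83V), C3(3μF, Q=19μC, V=6.33V), C4(4μF, Q=17μC, V=4.25V), C5(4μF, Q=15μC, V=3.75V)
Op 1: CLOSE 4-3: Q_total=36.00, C_total=7.00, V=5.14; Q4=20.57, Q3=15.43; dissipated=3.720
Op 2: GROUND 2: Q2=0; energy lost=24.083
Op 3: CLOSE 4-2: Q_total=20.57, C_total=10.00, V=2.06; Q4=8.23, Q2=12.34; dissipated=31.739
Total dissipated: 59.542 μJ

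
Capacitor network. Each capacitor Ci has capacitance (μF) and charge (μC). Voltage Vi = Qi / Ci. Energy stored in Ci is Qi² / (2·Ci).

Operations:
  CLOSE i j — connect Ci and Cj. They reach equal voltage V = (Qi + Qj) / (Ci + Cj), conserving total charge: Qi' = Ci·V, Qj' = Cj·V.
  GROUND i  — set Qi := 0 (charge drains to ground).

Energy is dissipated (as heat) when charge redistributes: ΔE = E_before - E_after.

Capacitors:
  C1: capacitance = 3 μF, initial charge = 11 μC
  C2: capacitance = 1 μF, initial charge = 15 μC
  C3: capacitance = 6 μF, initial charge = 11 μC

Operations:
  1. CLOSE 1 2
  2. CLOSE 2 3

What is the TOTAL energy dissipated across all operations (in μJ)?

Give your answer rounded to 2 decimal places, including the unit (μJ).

Initial: C1(3μF, Q=11μC, V=3.67V), C2(1μF, Q=15μC, V=15.00V), C3(6μF, Q=11μC, V=1.83V)
Op 1: CLOSE 1-2: Q_total=26.00, C_total=4.00, V=6.50; Q1=19.50, Q2=6.50; dissipated=48.167
Op 2: CLOSE 2-3: Q_total=17.50, C_total=7.00, V=2.50; Q2=2.50, Q3=15.00; dissipated=9.333
Total dissipated: 57.500 μJ

Answer: 57.50 μJ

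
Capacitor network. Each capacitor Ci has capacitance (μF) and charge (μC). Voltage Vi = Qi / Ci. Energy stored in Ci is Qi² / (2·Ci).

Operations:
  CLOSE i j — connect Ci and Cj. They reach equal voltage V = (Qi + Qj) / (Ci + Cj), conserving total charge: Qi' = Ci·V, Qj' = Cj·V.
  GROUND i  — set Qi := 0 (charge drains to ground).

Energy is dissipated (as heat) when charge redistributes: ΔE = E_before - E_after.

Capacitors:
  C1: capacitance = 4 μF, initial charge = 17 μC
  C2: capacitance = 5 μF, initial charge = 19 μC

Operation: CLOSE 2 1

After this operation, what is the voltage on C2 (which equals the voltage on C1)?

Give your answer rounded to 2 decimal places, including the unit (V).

Answer: 4.00 V

Derivation:
Initial: C1(4μF, Q=17μC, V=4.25V), C2(5μF, Q=19μC, V=3.80V)
Op 1: CLOSE 2-1: Q_total=36.00, C_total=9.00, V=4.00; Q2=20.00, Q1=16.00; dissipated=0.225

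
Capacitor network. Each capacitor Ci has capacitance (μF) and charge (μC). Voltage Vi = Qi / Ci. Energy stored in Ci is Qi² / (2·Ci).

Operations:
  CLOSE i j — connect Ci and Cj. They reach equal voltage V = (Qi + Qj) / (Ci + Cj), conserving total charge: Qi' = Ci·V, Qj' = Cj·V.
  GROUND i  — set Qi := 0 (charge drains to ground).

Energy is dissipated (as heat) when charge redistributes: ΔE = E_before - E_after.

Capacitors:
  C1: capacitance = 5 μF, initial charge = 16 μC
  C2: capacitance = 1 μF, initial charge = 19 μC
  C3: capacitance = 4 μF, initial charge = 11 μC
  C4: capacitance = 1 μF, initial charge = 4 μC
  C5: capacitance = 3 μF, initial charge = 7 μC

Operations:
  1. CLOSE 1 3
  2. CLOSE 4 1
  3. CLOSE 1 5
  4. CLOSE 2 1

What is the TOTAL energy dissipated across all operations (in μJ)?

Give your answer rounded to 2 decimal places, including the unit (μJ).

Initial: C1(5μF, Q=16μC, V=3.20V), C2(1μF, Q=19μC, V=19.00V), C3(4μF, Q=11μC, V=2.75V), C4(1μF, Q=4μC, V=4.00V), C5(3μF, Q=7μC, V=2.33V)
Op 1: CLOSE 1-3: Q_total=27.00, C_total=9.00, V=3.00; Q1=15.00, Q3=12.00; dissipated=0.225
Op 2: CLOSE 4-1: Q_total=19.00, C_total=6.00, V=3.17; Q4=3.17, Q1=15.83; dissipated=0.417
Op 3: CLOSE 1-5: Q_total=22.83, C_total=8.00, V=2.85; Q1=14.27, Q5=8.56; dissipated=0.651
Op 4: CLOSE 2-1: Q_total=33.27, C_total=6.00, V=5.55; Q2=5.55, Q1=27.73; dissipated=108.620
Total dissipated: 109.913 μJ

Answer: 109.91 μJ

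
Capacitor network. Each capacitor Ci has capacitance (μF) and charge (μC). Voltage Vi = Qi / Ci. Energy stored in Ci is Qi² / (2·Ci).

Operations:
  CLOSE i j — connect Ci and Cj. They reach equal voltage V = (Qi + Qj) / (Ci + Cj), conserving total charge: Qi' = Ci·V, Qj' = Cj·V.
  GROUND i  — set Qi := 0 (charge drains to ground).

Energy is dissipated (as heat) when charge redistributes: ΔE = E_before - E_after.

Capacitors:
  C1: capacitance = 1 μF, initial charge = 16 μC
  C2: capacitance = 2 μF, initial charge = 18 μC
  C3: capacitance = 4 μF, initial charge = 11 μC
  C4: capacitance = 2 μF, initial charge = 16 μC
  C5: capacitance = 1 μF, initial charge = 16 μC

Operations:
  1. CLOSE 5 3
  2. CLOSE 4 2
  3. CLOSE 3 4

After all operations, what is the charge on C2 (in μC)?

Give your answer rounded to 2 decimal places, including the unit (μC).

Initial: C1(1μF, Q=16μC, V=16.00V), C2(2μF, Q=18μC, V=9.00V), C3(4μF, Q=11μC, V=2.75V), C4(2μF, Q=16μC, V=8.00V), C5(1μF, Q=16μC, V=16.00V)
Op 1: CLOSE 5-3: Q_total=27.00, C_total=5.00, V=5.40; Q5=5.40, Q3=21.60; dissipated=70.225
Op 2: CLOSE 4-2: Q_total=34.00, C_total=4.00, V=8.50; Q4=17.00, Q2=17.00; dissipated=0.500
Op 3: CLOSE 3-4: Q_total=38.60, C_total=6.00, V=6.43; Q3=25.73, Q4=12.87; dissipated=6.407
Final charges: Q1=16.00, Q2=17.00, Q3=25.73, Q4=12.87, Q5=5.40

Answer: 17.00 μC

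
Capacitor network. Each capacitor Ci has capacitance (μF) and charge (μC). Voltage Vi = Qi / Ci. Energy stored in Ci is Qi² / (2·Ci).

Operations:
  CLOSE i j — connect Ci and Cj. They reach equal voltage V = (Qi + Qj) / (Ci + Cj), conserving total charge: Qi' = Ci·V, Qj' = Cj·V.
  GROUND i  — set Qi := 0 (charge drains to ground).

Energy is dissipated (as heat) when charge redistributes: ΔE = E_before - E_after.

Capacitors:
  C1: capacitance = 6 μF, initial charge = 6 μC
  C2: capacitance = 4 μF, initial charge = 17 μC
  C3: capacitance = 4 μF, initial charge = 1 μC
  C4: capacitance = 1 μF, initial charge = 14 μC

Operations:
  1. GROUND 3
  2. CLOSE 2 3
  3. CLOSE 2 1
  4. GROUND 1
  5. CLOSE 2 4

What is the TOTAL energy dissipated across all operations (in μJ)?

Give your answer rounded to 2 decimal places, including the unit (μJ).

Answer: 89.01 μJ

Derivation:
Initial: C1(6μF, Q=6μC, V=1.00V), C2(4μF, Q=17μC, V=4.25V), C3(4μF, Q=1μC, V=0.25V), C4(1μF, Q=14μC, V=14.00V)
Op 1: GROUND 3: Q3=0; energy lost=0.125
Op 2: CLOSE 2-3: Q_total=17.00, C_total=8.00, V=2.12; Q2=8.50, Q3=8.50; dissipated=18.062
Op 3: CLOSE 2-1: Q_total=14.50, C_total=10.00, V=1.45; Q2=5.80, Q1=8.70; dissipated=1.519
Op 4: GROUND 1: Q1=0; energy lost=6.308
Op 5: CLOSE 2-4: Q_total=19.80, C_total=5.00, V=3.96; Q2=15.84, Q4=3.96; dissipated=63.001
Total dissipated: 89.015 μJ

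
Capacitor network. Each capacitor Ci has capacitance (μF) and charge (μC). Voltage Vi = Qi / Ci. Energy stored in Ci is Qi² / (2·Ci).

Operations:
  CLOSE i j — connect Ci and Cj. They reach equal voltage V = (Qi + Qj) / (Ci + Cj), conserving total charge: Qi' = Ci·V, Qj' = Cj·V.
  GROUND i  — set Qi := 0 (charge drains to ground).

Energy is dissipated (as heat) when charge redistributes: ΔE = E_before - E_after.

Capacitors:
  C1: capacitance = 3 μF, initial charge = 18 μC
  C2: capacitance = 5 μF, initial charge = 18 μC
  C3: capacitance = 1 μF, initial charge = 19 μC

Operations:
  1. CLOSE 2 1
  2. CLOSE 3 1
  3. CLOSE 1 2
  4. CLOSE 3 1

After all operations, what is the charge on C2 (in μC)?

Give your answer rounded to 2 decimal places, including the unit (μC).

Answer: 29.30 μC

Derivation:
Initial: C1(3μF, Q=18μC, V=6.00V), C2(5μF, Q=18μC, V=3.60V), C3(1μF, Q=19μC, V=19.00V)
Op 1: CLOSE 2-1: Q_total=36.00, C_total=8.00, V=4.50; Q2=22.50, Q1=13.50; dissipated=5.400
Op 2: CLOSE 3-1: Q_total=32.50, C_total=4.00, V=8.12; Q3=8.12, Q1=24.38; dissipated=78.844
Op 3: CLOSE 1-2: Q_total=46.88, C_total=8.00, V=5.86; Q1=17.58, Q2=29.30; dissipated=12.319
Op 4: CLOSE 3-1: Q_total=25.70, C_total=4.00, V=6.43; Q3=6.43, Q1=19.28; dissipated=1.925
Final charges: Q1=19.28, Q2=29.30, Q3=6.43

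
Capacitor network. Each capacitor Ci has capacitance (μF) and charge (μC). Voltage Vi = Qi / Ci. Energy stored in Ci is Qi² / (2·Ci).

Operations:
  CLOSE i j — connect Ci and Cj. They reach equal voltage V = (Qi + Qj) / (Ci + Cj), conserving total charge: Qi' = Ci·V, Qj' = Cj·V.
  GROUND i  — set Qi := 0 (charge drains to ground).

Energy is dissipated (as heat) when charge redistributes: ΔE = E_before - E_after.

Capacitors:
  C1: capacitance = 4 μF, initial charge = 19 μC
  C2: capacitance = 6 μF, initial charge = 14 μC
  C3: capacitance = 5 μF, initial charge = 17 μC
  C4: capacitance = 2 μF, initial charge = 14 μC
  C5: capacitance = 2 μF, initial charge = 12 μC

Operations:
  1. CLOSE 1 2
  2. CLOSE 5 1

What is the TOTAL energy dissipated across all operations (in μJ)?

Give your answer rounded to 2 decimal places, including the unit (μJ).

Initial: C1(4μF, Q=19μC, V=4.75V), C2(6μF, Q=14μC, V=2.33V), C3(5μF, Q=17μC, V=3.40V), C4(2μF, Q=14μC, V=7.00V), C5(2μF, Q=12μC, V=6.00V)
Op 1: CLOSE 1-2: Q_total=33.00, C_total=10.00, V=3.30; Q1=13.20, Q2=19.80; dissipated=7.008
Op 2: CLOSE 5-1: Q_total=25.20, C_total=6.00, V=4.20; Q5=8.40, Q1=16.80; dissipated=4.860
Total dissipated: 11.868 μJ

Answer: 11.87 μJ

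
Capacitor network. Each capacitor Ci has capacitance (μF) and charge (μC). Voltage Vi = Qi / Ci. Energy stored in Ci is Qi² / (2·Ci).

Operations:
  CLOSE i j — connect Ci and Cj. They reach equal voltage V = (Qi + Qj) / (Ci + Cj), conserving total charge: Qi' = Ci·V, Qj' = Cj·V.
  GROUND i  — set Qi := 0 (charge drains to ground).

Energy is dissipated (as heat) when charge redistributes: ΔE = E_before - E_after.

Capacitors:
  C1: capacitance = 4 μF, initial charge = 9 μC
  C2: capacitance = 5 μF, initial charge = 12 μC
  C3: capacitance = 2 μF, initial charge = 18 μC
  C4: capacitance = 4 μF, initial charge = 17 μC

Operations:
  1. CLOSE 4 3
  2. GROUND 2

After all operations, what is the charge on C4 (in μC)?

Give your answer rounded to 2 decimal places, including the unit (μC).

Answer: 23.33 μC

Derivation:
Initial: C1(4μF, Q=9μC, V=2.25V), C2(5μF, Q=12μC, V=2.40V), C3(2μF, Q=18μC, V=9.00V), C4(4μF, Q=17μC, V=4.25V)
Op 1: CLOSE 4-3: Q_total=35.00, C_total=6.00, V=5.83; Q4=23.33, Q3=11.67; dissipated=15.042
Op 2: GROUND 2: Q2=0; energy lost=14.400
Final charges: Q1=9.00, Q2=0.00, Q3=11.67, Q4=23.33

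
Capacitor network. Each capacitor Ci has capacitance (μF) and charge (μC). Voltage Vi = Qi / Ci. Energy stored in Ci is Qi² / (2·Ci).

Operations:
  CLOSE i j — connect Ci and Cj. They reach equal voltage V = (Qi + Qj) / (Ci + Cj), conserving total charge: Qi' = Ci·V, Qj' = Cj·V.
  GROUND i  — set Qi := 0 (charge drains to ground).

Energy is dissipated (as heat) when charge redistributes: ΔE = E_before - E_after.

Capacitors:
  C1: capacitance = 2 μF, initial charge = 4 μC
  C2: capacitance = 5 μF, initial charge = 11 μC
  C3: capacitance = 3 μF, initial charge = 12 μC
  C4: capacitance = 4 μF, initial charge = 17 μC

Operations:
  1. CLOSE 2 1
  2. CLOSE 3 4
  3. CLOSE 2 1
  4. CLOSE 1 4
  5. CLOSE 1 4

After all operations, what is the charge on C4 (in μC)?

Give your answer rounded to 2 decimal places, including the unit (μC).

Initial: C1(2μF, Q=4μC, V=2.00V), C2(5μF, Q=11μC, V=2.20V), C3(3μF, Q=12μC, V=4.00V), C4(4μF, Q=17μC, V=4.25V)
Op 1: CLOSE 2-1: Q_total=15.00, C_total=7.00, V=2.14; Q2=10.71, Q1=4.29; dissipated=0.029
Op 2: CLOSE 3-4: Q_total=29.00, C_total=7.00, V=4.14; Q3=12.43, Q4=16.57; dissipated=0.054
Op 3: CLOSE 2-1: Q_total=15.00, C_total=7.00, V=2.14; Q2=10.71, Q1=4.29; dissipated=0.000
Op 4: CLOSE 1-4: Q_total=20.86, C_total=6.00, V=3.48; Q1=6.95, Q4=13.90; dissipated=2.667
Op 5: CLOSE 1-4: Q_total=20.86, C_total=6.00, V=3.48; Q1=6.95, Q4=13.90; dissipated=0.000
Final charges: Q1=6.95, Q2=10.71, Q3=12.43, Q4=13.90

Answer: 13.90 μC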